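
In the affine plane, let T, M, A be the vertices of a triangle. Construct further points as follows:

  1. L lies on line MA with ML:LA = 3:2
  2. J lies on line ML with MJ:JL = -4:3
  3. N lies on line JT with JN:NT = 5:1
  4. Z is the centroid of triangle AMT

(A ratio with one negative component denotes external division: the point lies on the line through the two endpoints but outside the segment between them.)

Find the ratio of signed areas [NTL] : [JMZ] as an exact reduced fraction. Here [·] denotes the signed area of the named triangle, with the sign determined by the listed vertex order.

[NTL]:[JMZ] = -3/8

Assign T = (0, 0), M = (1, 0), A = (0, 1) — the answer is frame-independent, so this choice is without loss of generality.
1. L lies on line MA with ML:LA = 3:2 ⇒ L = (2/5, 3/5)
2. J lies on line ML with MJ:JL = -4:3 ⇒ J = (-7/5, 12/5)
3. N lies on line JT with JN:NT = 5:1 ⇒ N = (-7/30, 2/5)
4. Z is the centroid of triangle AMT ⇒ Z = (1/3, 1/3)
2·[NTL] = 3/10, 2·[JMZ] = -4/5
[NTL]:[JMZ] = 3/10:-4/5 = -3/8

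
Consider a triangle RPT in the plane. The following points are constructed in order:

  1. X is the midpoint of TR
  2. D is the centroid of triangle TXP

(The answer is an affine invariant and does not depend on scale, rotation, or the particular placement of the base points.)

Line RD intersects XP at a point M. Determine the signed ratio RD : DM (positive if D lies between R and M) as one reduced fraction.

Work in coordinates with R = (0, 0), P = (1, 0), T = (0, 1).
1. X is the midpoint of TR ⇒ X = (0, 1/2)
2. D is the centroid of triangle TXP ⇒ D = (1/3, 1/2)
line RD meets XP at M = (1/4, 3/8)
D = R + t·(M−R) with t = 4/3, so RD:DM = 4/3:-1/3

RD:DM = -4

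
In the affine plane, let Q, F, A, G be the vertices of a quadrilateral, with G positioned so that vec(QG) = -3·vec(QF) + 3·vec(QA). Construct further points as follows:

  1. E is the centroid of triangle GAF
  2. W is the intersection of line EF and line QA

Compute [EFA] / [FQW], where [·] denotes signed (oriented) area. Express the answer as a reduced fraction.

Set Q = (0, 0), F = (1, 0), A = (0, 1), G = (-3, 3); any affine frame gives the same invariant.
1. E is the centroid of triangle GAF ⇒ E = (-2/3, 4/3)
2. W is the intersection of line EF and line QA ⇒ W = (0, 4/5)
2·[EFA] = 1/3, 2·[FQW] = -4/5
[EFA]:[FQW] = 1/3:-4/5 = -5/12

[EFA]:[FQW] = -5/12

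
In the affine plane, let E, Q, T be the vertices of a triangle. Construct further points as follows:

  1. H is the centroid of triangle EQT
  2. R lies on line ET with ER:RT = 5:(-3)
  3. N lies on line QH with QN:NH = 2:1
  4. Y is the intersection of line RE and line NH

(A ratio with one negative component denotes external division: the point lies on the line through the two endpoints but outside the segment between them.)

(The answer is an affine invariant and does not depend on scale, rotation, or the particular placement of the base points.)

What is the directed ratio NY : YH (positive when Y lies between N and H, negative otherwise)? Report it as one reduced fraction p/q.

NY:YH = -5/3

Set E = (0, 0), Q = (1, 0), T = (0, 1); any affine frame gives the same invariant.
1. H is the centroid of triangle EQT ⇒ H = (1/3, 1/3)
2. R lies on line ET with ER:RT = 5:(-3) ⇒ R = (0, 5/2)
3. N lies on line QH with QN:NH = 2:1 ⇒ N = (5/9, 2/9)
4. Y is the intersection of line RE and line NH ⇒ Y = (0, 1/2)
Y = N + t·(H−N) with t = 5/2, so NY:YH = t:(1−t) = 5/2:-3/2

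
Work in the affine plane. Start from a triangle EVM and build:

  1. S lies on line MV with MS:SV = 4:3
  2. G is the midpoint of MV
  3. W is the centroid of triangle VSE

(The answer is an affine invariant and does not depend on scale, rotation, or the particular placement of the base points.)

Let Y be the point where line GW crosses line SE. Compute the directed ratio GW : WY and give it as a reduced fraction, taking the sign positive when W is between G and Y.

Work in coordinates with E = (0, 0), V = (1, 0), M = (0, 1).
1. S lies on line MV with MS:SV = 4:3 ⇒ S = (4/7, 3/7)
2. G is the midpoint of MV ⇒ G = (1/2, 1/2)
3. W is the centroid of triangle VSE ⇒ W = (11/21, 1/7)
line GW meets SE at Y = (32/63, 8/21)
W = G + t·(Y−G) with t = 3, so GW:WY = 3:-2

GW:WY = -3/2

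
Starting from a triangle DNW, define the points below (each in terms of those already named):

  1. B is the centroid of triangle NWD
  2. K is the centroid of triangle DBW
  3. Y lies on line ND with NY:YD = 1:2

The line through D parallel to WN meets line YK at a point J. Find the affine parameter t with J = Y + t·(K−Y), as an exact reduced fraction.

t = 6

Work in coordinates with D = (0, 0), N = (1, 0), W = (0, 1).
1. B is the centroid of triangle NWD ⇒ B = (1/3, 1/3)
2. K is the centroid of triangle DBW ⇒ K = (1/9, 4/9)
3. Y lies on line ND with NY:YD = 1:2 ⇒ Y = (2/3, 0)
through D parallel to WN: direction (1, -1); meets YK at J = (-8/3, 8/3)
J = Y + t·(K−Y) with t = 6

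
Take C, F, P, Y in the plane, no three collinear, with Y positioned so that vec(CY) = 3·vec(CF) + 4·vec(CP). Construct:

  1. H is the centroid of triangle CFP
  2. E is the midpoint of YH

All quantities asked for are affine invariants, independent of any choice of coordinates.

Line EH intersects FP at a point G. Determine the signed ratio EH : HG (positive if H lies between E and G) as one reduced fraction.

Choose coordinates C = (0, 0), F = (1, 0), P = (0, 1), Y = (3, 4).
1. H is the centroid of triangle CFP ⇒ H = (1/3, 1/3)
2. E is the midpoint of YH ⇒ E = (5/3, 13/6)
line EH meets FP at G = (9/19, 10/19)
H = E + t·(G−E) with t = 19/17, so EH:HG = 19/17:-2/17

EH:HG = -19/2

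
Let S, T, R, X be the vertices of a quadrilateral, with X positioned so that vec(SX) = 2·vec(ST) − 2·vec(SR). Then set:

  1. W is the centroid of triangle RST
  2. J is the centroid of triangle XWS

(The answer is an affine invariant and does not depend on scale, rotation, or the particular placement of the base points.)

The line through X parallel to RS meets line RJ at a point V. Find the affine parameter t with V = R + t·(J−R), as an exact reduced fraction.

t = 18/7

Assign S = (0, 0), T = (1, 0), R = (0, 1), X = (2, -2) — the answer is frame-independent, so this choice is without loss of generality.
1. W is the centroid of triangle RST ⇒ W = (1/3, 1/3)
2. J is the centroid of triangle XWS ⇒ J = (7/9, -5/9)
through X parallel to RS: direction (0, -1); meets RJ at V = (2, -3)
V = R + t·(J−R) with t = 18/7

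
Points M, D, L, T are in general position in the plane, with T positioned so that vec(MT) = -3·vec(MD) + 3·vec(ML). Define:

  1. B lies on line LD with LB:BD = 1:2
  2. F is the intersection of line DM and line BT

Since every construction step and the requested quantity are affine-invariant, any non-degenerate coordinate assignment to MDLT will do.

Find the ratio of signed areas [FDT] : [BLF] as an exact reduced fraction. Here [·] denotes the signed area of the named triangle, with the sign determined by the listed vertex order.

[FDT]:[BLF] = 9

Work in coordinates with M = (0, 0), D = (1, 0), L = (0, 1), T = (-3, 3).
1. B lies on line LD with LB:BD = 1:2 ⇒ B = (1/3, 2/3)
2. F is the intersection of line DM and line BT ⇒ F = (9/7, 0)
2·[FDT] = -6/7, 2·[BLF] = -2/21
[FDT]:[BLF] = -6/7:-2/21 = 9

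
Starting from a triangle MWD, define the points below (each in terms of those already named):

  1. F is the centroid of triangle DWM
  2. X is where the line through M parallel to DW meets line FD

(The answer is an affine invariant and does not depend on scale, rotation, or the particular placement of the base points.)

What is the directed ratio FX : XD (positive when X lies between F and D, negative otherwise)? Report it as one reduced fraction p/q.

Work in coordinates with M = (0, 0), W = (1, 0), D = (0, 1).
1. F is the centroid of triangle DWM ⇒ F = (1/3, 1/3)
2. X is where the line through M parallel to DW meets line FD ⇒ X = (1, -1)
X = F + t·(D−F) with t = -2, so FX:XD = t:(1−t) = -2:3

FX:XD = -2/3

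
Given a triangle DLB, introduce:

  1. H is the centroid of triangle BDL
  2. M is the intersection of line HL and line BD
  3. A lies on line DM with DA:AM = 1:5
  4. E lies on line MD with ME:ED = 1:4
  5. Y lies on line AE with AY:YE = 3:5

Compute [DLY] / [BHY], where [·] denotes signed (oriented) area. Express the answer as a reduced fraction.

[DLY]:[BHY] = -291/383

Work in coordinates with D = (0, 0), L = (1, 0), B = (0, 1).
1. H is the centroid of triangle BDL ⇒ H = (1/3, 1/3)
2. M is the intersection of line HL and line BD ⇒ M = (0, 1/2)
3. A lies on line DM with DA:AM = 1:5 ⇒ A = (0, 1/12)
4. E lies on line MD with ME:ED = 1:4 ⇒ E = (0, 2/5)
5. Y lies on line AE with AY:YE = 3:5 ⇒ Y = (0, 97/480)
2·[DLY] = 97/480, 2·[BHY] = -383/1440
[DLY]:[BHY] = 97/480:-383/1440 = -291/383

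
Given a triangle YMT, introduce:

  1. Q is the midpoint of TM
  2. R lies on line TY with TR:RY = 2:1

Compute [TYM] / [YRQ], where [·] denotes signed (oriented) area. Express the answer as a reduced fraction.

Set Y = (0, 0), M = (1, 0), T = (0, 1); any affine frame gives the same invariant.
1. Q is the midpoint of TM ⇒ Q = (1/2, 1/2)
2. R lies on line TY with TR:RY = 2:1 ⇒ R = (0, 1/3)
2·[TYM] = 1, 2·[YRQ] = -1/6
[TYM]:[YRQ] = 1:-1/6 = -6

[TYM]:[YRQ] = -6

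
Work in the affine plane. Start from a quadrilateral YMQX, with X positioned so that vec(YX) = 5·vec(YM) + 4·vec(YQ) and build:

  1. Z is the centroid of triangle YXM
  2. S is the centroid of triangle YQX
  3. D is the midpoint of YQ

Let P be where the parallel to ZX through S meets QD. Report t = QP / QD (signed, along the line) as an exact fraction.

Work in coordinates with Y = (0, 0), M = (1, 0), Q = (0, 1), X = (5, 4).
1. Z is the centroid of triangle YXM ⇒ Z = (2, 4/3)
2. S is the centroid of triangle YQX ⇒ S = (5/3, 5/3)
3. D is the midpoint of YQ ⇒ D = (0, 1/2)
through S parallel to ZX: direction (3, 8/3); meets QD at P = (0, 5/27)
P = Q + t·(D−Q) with t = 44/27

t = 44/27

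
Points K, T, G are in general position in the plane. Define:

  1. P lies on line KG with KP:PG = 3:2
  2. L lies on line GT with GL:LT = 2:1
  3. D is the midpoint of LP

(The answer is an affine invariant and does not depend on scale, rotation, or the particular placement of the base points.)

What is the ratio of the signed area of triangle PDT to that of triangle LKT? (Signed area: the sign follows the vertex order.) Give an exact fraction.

Assign K = (0, 0), T = (1, 0), G = (0, 1) — the answer is frame-independent, so this choice is without loss of generality.
1. P lies on line KG with KP:PG = 3:2 ⇒ P = (0, 3/5)
2. L lies on line GT with GL:LT = 2:1 ⇒ L = (2/3, 1/3)
3. D is the midpoint of LP ⇒ D = (1/3, 7/15)
2·[PDT] = -1/15, 2·[LKT] = 1/3
[PDT]:[LKT] = -1/15:1/3 = -1/5

[PDT]:[LKT] = -1/5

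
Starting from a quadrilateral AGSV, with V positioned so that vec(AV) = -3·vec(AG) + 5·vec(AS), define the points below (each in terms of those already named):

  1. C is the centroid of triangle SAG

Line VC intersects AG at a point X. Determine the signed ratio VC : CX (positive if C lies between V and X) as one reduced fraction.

Choose coordinates A = (0, 0), G = (1, 0), S = (0, 1), V = (-3, 5).
1. C is the centroid of triangle SAG ⇒ C = (1/3, 1/3)
line VC meets AG at X = (4/7, 0)
C = V + t·(X−V) with t = 14/15, so VC:CX = 14/15:1/15

VC:CX = 14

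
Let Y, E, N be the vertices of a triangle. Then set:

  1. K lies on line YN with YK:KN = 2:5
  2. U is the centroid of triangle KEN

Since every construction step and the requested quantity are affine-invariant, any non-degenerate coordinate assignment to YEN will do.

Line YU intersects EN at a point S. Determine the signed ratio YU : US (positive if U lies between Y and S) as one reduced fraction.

Work in coordinates with Y = (0, 0), E = (1, 0), N = (0, 1).
1. K lies on line YN with YK:KN = 2:5 ⇒ K = (0, 2/7)
2. U is the centroid of triangle KEN ⇒ U = (1/3, 3/7)
line YU meets EN at S = (7/16, 9/16)
U = Y + t·(S−Y) with t = 16/21, so YU:US = 16/21:5/21

YU:US = 16/5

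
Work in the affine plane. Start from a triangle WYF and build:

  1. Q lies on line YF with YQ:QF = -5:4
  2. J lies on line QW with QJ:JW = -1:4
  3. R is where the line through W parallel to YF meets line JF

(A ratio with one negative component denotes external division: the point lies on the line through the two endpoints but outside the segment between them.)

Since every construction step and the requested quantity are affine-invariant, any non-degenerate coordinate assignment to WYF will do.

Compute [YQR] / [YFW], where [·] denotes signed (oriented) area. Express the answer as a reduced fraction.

[YQR]:[YFW] = 5

Set W = (0, 0), Y = (1, 0), F = (0, 1); any affine frame gives the same invariant.
1. Q lies on line YF with YQ:QF = -5:4 ⇒ Q = (-4, 5)
2. J lies on line QW with QJ:JW = -1:4 ⇒ J = (-16/3, 20/3)
3. R is where the line through W parallel to YF meets line JF ⇒ R = (16, -16)
2·[YQR] = 5, 2·[YFW] = 1
[YQR]:[YFW] = 5:1 = 5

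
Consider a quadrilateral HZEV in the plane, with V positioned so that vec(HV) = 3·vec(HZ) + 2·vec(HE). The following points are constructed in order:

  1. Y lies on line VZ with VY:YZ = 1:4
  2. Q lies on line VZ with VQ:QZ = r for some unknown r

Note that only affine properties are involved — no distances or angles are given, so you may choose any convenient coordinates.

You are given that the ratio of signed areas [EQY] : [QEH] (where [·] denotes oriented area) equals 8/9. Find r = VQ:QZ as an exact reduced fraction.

r = 3/2

Choose coordinates H = (0, 0), Z = (1, 0), E = (0, 1), V = (3, 2).
1. Y lies on line VZ with VY:YZ = 1:4 ⇒ Y = (13/5, 8/5)
2. With VQ:QZ = r, write λ = r/(r+1) so Q = V + λ·(Z−V); Q is affine-linear in λ
Every point depending on Q is an affine combination of Q and λ-independent points, so each such coordinate is linear in λ; the λ² term in each signed area is a multiple of (Z−V)×(Z−V) = 0, so 2·[EQY] and 2·[QEH] are each linear in λ. Evaluating at λ=0 and λ=1:
  2·[EQY] = 4·λ − 4/5,   2·[QEH] = -2·λ + 3
So [EQY]:[QEH] = (4·λ − 4/5) / (-2·λ + 3). Setting this equal to 8/9:
  4·λ − 4/5 = 8/9·(-2·λ + 3)  ⇒  λ = 3/5
Then r = λ/(1−λ) = (3/5)/(2/5) = 3/2. Check: with r = 3/2, Q = (9/5, 4/5) and [EQY]:[QEH] = 8/9 as required.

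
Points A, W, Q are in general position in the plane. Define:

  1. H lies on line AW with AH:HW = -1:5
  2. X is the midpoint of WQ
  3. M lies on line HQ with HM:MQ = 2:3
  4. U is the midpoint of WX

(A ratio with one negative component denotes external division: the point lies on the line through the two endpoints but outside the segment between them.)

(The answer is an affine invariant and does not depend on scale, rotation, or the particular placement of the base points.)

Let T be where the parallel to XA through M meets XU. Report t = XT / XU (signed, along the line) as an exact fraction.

Assign A = (0, 0), W = (1, 0), Q = (0, 1) — the answer is frame-independent, so this choice is without loss of generality.
1. H lies on line AW with AH:HW = -1:5 ⇒ H = (-1/4, 0)
2. X is the midpoint of WQ ⇒ X = (1/2, 1/2)
3. M lies on line HQ with HM:MQ = 2:3 ⇒ M = (-3/20, 2/5)
4. U is the midpoint of WX ⇒ U = (3/4, 1/4)
through M parallel to XA: direction (-1/2, -1/2); meets XU at T = (9/40, 31/40)
T = X + t·(U−X) with t = -11/10

t = -11/10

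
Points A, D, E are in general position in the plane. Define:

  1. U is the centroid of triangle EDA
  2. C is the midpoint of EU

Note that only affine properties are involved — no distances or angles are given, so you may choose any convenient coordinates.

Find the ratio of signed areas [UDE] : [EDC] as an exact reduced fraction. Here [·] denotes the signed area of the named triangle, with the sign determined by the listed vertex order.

[UDE]:[EDC] = -2

Set A = (0, 0), D = (1, 0), E = (0, 1); any affine frame gives the same invariant.
1. U is the centroid of triangle EDA ⇒ U = (1/3, 1/3)
2. C is the midpoint of EU ⇒ C = (1/6, 2/3)
2·[UDE] = 1/3, 2·[EDC] = -1/6
[UDE]:[EDC] = 1/3:-1/6 = -2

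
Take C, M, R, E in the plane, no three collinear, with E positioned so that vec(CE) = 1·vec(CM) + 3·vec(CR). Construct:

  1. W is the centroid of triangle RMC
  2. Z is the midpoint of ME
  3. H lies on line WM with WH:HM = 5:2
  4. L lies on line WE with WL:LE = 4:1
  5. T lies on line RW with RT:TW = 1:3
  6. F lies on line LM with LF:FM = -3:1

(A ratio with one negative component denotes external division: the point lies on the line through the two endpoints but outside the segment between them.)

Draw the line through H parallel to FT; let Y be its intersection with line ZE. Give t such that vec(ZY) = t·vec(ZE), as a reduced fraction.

t = -71/59

Set C = (0, 0), M = (1, 0), R = (0, 1), E = (1, 3); any affine frame gives the same invariant.
1. W is the centroid of triangle RMC ⇒ W = (1/3, 1/3)
2. Z is the midpoint of ME ⇒ Z = (1, 3/2)
3. H lies on line WM with WH:HM = 5:2 ⇒ H = (17/21, 2/21)
4. L lies on line WE with WL:LE = 4:1 ⇒ L = (13/15, 37/15)
5. T lies on line RW with RT:TW = 1:3 ⇒ T = (1/12, 5/6)
6. F lies on line LM with LF:FM = -3:1 ⇒ F = (16/15, -37/30)
through H parallel to FT: direction (-59/60, 31/15); meets ZE at Y = (1, -18/59)
Y = Z + t·(E−Z) with t = -71/59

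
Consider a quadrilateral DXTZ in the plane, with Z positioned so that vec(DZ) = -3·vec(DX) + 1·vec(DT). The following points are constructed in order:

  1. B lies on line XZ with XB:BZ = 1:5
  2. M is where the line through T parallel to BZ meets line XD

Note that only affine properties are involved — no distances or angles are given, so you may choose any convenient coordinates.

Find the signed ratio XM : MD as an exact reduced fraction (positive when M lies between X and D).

XM:MD = -3/4

Choose coordinates D = (0, 0), X = (1, 0), T = (0, 1), Z = (-3, 1).
1. B lies on line XZ with XB:BZ = 1:5 ⇒ B = (1/3, 1/6)
2. M is where the line through T parallel to BZ meets line XD ⇒ M = (4, 0)
M = X + t·(D−X) with t = -3, so XM:MD = t:(1−t) = -3:4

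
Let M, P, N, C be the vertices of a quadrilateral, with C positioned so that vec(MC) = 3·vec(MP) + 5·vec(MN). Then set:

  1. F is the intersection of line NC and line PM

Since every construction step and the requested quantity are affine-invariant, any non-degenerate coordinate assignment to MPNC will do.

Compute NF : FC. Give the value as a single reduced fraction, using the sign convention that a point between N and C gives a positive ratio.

NF:FC = -1/5

Assign M = (0, 0), P = (1, 0), N = (0, 1), C = (3, 5) — the answer is frame-independent, so this choice is without loss of generality.
1. F is the intersection of line NC and line PM ⇒ F = (-3/4, 0)
F = N + t·(C−N) with t = -1/4, so NF:FC = t:(1−t) = -1/4:5/4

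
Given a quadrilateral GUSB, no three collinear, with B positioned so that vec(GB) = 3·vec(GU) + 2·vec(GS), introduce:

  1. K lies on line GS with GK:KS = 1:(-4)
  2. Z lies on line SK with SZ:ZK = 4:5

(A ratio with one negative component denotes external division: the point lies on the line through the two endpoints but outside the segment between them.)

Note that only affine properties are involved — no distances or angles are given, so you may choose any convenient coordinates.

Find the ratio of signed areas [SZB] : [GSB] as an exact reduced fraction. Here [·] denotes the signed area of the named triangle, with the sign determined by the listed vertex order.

Work in coordinates with G = (0, 0), U = (1, 0), S = (0, 1), B = (3, 2).
1. K lies on line GS with GK:KS = 1:(-4) ⇒ K = (0, -1/3)
2. Z lies on line SK with SZ:ZK = 4:5 ⇒ Z = (0, 11/27)
2·[SZB] = 16/9, 2·[GSB] = -3
[SZB]:[GSB] = 16/9:-3 = -16/27

[SZB]:[GSB] = -16/27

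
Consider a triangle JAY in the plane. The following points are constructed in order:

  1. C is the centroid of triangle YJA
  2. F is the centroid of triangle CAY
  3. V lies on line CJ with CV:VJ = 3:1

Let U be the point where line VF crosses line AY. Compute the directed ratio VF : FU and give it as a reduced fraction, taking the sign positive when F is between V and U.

Assign J = (0, 0), A = (1, 0), Y = (0, 1) — the answer is frame-independent, so this choice is without loss of generality.
1. C is the centroid of triangle YJA ⇒ C = (1/3, 1/3)
2. F is the centroid of triangle CAY ⇒ F = (4/9, 4/9)
3. V lies on line CJ with CV:VJ = 3:1 ⇒ V = (1/12, 1/12)
line VF meets AY at U = (1/2, 1/2)
F = V + t·(U−V) with t = 13/15, so VF:FU = 13/15:2/15

VF:FU = 13/2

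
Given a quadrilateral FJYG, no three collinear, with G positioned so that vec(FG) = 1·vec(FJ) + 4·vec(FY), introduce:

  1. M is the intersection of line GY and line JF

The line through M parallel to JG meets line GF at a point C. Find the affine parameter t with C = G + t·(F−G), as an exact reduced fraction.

t = 4/3

Work in coordinates with F = (0, 0), J = (1, 0), Y = (0, 1), G = (1, 4).
1. M is the intersection of line GY and line JF ⇒ M = (-1/3, 0)
through M parallel to JG: direction (0, 4); meets GF at C = (-1/3, -4/3)
C = G + t·(F−G) with t = 4/3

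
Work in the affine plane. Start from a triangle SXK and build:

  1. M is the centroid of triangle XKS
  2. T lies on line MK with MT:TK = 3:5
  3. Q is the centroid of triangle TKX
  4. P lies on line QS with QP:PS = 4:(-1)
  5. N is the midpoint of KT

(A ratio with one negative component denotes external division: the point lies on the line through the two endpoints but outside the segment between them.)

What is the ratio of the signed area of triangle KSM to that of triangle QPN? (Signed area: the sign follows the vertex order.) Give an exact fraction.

[KSM]:[QPN] = -18/19

Set S = (0, 0), X = (1, 0), K = (0, 1); any affine frame gives the same invariant.
1. M is the centroid of triangle XKS ⇒ M = (1/3, 1/3)
2. T lies on line MK with MT:TK = 3:5 ⇒ T = (5/24, 7/12)
3. Q is the centroid of triangle TKX ⇒ Q = (29/72, 19/36)
4. P lies on line QS with QP:PS = 4:(-1) ⇒ P = (-29/216, -19/108)
5. N is the midpoint of KT ⇒ N = (5/48, 19/24)
2·[KSM] = 1/3, 2·[QPN] = -19/54
[KSM]:[QPN] = 1/3:-19/54 = -18/19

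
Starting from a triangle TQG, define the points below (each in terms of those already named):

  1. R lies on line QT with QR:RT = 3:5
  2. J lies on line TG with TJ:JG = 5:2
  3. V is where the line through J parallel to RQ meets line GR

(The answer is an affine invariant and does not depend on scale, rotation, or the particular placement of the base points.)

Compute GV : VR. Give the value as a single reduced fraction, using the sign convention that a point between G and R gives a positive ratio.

Choose coordinates T = (0, 0), Q = (1, 0), G = (0, 1).
1. R lies on line QT with QR:RT = 3:5 ⇒ R = (5/8, 0)
2. J lies on line TG with TJ:JG = 5:2 ⇒ J = (0, 5/7)
3. V is where the line through J parallel to RQ meets line GR ⇒ V = (5/28, 5/7)
V = G + t·(R−G) with t = 2/7, so GV:VR = t:(1−t) = 2/7:5/7

GV:VR = 2/5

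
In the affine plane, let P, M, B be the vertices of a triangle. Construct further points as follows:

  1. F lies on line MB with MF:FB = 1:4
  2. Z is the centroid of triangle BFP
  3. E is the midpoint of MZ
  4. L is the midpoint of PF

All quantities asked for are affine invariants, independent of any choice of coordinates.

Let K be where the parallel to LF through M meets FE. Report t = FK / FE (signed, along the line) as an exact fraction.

t = -6

Set P = (0, 0), M = (1, 0), B = (0, 1); any affine frame gives the same invariant.
1. F lies on line MB with MF:FB = 1:4 ⇒ F = (4/5, 1/5)
2. Z is the centroid of triangle BFP ⇒ Z = (4/15, 2/5)
3. E is the midpoint of MZ ⇒ E = (19/30, 1/5)
4. L is the midpoint of PF ⇒ L = (2/5, 1/10)
through M parallel to LF: direction (2/5, 1/10); meets FE at K = (9/5, 1/5)
K = F + t·(E−F) with t = -6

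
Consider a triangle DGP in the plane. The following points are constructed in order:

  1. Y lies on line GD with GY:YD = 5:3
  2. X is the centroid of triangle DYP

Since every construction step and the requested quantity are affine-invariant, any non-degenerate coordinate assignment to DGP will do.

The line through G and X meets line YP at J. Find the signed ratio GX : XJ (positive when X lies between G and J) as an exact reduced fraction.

Set D = (0, 0), G = (1, 0), P = (0, 1); any affine frame gives the same invariant.
1. Y lies on line GD with GY:YD = 5:3 ⇒ Y = (3/8, 0)
2. X is the centroid of triangle DYP ⇒ X = (1/8, 1/3)
line GX meets YP at J = (13/48, 5/18)
X = G + t·(J−G) with t = 6/5, so GX:XJ = 6/5:-1/5

GX:XJ = -6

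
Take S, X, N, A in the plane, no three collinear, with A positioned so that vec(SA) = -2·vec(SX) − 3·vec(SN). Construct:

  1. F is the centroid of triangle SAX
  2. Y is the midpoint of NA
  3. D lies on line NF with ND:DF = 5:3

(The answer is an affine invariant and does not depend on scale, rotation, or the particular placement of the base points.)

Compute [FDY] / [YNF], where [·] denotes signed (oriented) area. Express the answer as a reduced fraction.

Work in coordinates with S = (0, 0), X = (1, 0), N = (0, 1), A = (-2, -3).
1. F is the centroid of triangle SAX ⇒ F = (-1/3, -1)
2. Y is the midpoint of NA ⇒ Y = (-1, -1)
3. D lies on line NF with ND:DF = 5:3 ⇒ D = (-5/24, -1/4)
2·[FDY] = 1/2, 2·[YNF] = -4/3
[FDY]:[YNF] = 1/2:-4/3 = -3/8

[FDY]:[YNF] = -3/8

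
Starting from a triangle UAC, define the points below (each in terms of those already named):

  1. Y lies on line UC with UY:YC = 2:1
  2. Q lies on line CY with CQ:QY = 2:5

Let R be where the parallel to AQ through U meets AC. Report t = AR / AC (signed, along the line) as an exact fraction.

t = -19/2

Assign U = (0, 0), A = (1, 0), C = (0, 1) — the answer is frame-independent, so this choice is without loss of generality.
1. Y lies on line UC with UY:YC = 2:1 ⇒ Y = (0, 2/3)
2. Q lies on line CY with CQ:QY = 2:5 ⇒ Q = (0, 19/21)
through U parallel to AQ: direction (-1, 19/21); meets AC at R = (21/2, -19/2)
R = A + t·(C−A) with t = -19/2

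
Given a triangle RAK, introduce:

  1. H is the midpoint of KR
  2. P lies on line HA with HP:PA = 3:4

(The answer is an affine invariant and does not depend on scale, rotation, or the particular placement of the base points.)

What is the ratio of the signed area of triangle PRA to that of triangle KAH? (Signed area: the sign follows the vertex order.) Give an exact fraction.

[PRA]:[KAH] = -4/7

Set R = (0, 0), A = (1, 0), K = (0, 1); any affine frame gives the same invariant.
1. H is the midpoint of KR ⇒ H = (0, 1/2)
2. P lies on line HA with HP:PA = 3:4 ⇒ P = (3/7, 2/7)
2·[PRA] = 2/7, 2·[KAH] = -1/2
[PRA]:[KAH] = 2/7:-1/2 = -4/7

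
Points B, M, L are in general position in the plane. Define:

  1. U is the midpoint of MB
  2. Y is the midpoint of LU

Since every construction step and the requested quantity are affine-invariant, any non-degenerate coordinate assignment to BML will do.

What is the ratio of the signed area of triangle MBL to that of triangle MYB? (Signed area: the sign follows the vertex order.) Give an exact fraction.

Assign B = (0, 0), M = (1, 0), L = (0, 1) — the answer is frame-independent, so this choice is without loss of generality.
1. U is the midpoint of MB ⇒ U = (1/2, 0)
2. Y is the midpoint of LU ⇒ Y = (1/4, 1/2)
2·[MBL] = -1, 2·[MYB] = 1/2
[MBL]:[MYB] = -1:1/2 = -2

[MBL]:[MYB] = -2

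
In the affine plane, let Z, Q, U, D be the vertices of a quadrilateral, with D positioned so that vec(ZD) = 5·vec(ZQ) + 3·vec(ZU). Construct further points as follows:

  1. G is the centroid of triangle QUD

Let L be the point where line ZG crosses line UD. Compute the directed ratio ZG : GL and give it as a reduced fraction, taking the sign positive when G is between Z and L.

ZG:GL = 8/7

Set Z = (0, 0), Q = (1, 0), U = (0, 1), D = (5, 3); any affine frame gives the same invariant.
1. G is the centroid of triangle QUD ⇒ G = (2, 4/3)
line ZG meets UD at L = (15/4, 5/2)
G = Z + t·(L−Z) with t = 8/15, so ZG:GL = 8/15:7/15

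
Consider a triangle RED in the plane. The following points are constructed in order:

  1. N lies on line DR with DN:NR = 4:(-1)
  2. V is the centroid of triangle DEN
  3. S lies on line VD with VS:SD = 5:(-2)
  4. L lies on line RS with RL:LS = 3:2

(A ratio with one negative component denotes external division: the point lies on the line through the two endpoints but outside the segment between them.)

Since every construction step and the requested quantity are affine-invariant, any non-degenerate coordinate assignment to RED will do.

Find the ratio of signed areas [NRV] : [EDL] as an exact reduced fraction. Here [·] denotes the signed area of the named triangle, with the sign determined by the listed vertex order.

Set R = (0, 0), E = (1, 0), D = (0, 1); any affine frame gives the same invariant.
1. N lies on line DR with DN:NR = 4:(-1) ⇒ N = (0, -1/3)
2. V is the centroid of triangle DEN ⇒ V = (1/3, 2/9)
3. S lies on line VD with VS:SD = 5:(-2) ⇒ S = (-2/9, 41/27)
4. L lies on line RS with RL:LS = 3:2 ⇒ L = (-2/15, 41/45)
2·[NRV] = -1/9, 2·[EDL] = 2/9
[NRV]:[EDL] = -1/9:2/9 = -1/2

[NRV]:[EDL] = -1/2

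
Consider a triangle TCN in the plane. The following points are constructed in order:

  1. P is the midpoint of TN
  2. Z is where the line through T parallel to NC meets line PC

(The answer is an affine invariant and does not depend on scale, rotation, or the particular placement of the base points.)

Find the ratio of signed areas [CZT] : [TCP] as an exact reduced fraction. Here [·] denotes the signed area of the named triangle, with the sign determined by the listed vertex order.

[CZT]:[TCP] = 2

Work in coordinates with T = (0, 0), C = (1, 0), N = (0, 1).
1. P is the midpoint of TN ⇒ P = (0, 1/2)
2. Z is where the line through T parallel to NC meets line PC ⇒ Z = (-1, 1)
2·[CZT] = 1, 2·[TCP] = 1/2
[CZT]:[TCP] = 1:1/2 = 2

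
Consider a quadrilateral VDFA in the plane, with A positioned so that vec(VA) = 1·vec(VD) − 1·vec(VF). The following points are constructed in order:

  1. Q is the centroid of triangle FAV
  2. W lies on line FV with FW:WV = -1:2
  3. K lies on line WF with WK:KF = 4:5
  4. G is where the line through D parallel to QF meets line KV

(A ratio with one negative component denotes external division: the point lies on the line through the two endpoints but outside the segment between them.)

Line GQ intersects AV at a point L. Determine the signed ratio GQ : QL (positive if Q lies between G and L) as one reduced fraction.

Set V = (0, 0), D = (1, 0), F = (0, 1), A = (1, -1); any affine frame gives the same invariant.
1. Q is the centroid of triangle FAV ⇒ Q = (1/3, 0)
2. W lies on line FV with FW:WV = -1:2 ⇒ W = (0, 2)
3. K lies on line WF with WK:KF = 4:5 ⇒ K = (0, 14/9)
4. G is where the line through D parallel to QF meets line KV ⇒ G = (0, 3)
line GQ meets AV at L = (3/8, -3/8)
Q = G + t·(L−G) with t = 8/9, so GQ:QL = 8/9:1/9

GQ:QL = 8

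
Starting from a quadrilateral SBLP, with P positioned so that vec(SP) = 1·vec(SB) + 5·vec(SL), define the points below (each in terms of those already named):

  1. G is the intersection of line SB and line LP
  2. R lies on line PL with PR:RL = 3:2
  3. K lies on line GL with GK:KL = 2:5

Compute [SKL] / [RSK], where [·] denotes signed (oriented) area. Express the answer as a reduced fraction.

[SKL]:[RSK] = 25/81

Choose coordinates S = (0, 0), B = (1, 0), L = (0, 1), P = (1, 5).
1. G is the intersection of line SB and line LP ⇒ G = (-1/4, 0)
2. R lies on line PL with PR:RL = 3:2 ⇒ R = (2/5, 13/5)
3. K lies on line GL with GK:KL = 2:5 ⇒ K = (-5/28, 2/7)
2·[SKL] = -5/28, 2·[RSK] = -81/140
[SKL]:[RSK] = -5/28:-81/140 = 25/81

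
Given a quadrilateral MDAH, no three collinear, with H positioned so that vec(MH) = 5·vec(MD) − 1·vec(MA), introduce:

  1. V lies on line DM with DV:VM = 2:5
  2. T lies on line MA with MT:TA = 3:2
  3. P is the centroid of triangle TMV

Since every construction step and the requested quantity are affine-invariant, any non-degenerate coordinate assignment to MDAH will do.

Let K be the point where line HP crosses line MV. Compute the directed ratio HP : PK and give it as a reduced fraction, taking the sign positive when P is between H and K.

Work in coordinates with M = (0, 0), D = (1, 0), A = (0, 1), H = (5, -1).
1. V lies on line DM with DV:VM = 2:5 ⇒ V = (5/7, 0)
2. T lies on line MA with MT:TA = 3:2 ⇒ T = (0, 3/5)
3. P is the centroid of triangle TMV ⇒ P = (5/21, 1/5)
line HP meets MV at K = (65/63, 0)
P = H + t·(K−H) with t = 6/5, so HP:PK = 6/5:-1/5

HP:PK = -6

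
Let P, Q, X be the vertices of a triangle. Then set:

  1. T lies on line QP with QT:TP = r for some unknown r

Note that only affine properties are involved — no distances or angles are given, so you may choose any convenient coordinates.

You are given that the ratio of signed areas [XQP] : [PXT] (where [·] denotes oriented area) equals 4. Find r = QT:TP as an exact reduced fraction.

Assign P = (0, 0), Q = (1, 0), X = (0, 1) — the answer is frame-independent, so this choice is without loss of generality.
1. With QT:TP = r, write λ = r/(r+1) so T = Q + λ·(P−Q); T is affine-linear in λ
Every point depending on T is an affine combination of T and λ-independent points, so each such coordinate is linear in λ; the λ² term in each signed area is a multiple of (P−Q)×(P−Q) = 0, so 2·[XQP] and 2·[PXT] are each linear in λ. Evaluating at λ=0 and λ=1:
  2·[XQP] = -1,   2·[PXT] = λ − 1
So [XQP]:[PXT] = (-1) / (λ − 1). Setting this equal to 4:
  -1 = 4·(λ − 1)  ⇒  λ = 3/4
Then r = λ/(1−λ) = (3/4)/(1/4) = 3. Check: with r = 3, T = (1/4, 0) and [XQP]:[PXT] = 4 as required.

r = 3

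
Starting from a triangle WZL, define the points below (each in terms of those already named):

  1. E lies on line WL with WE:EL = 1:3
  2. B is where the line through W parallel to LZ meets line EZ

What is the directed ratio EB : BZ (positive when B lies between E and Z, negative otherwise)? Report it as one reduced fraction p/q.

EB:BZ = -1/4

Work in coordinates with W = (0, 0), Z = (1, 0), L = (0, 1).
1. E lies on line WL with WE:EL = 1:3 ⇒ E = (0, 1/4)
2. B is where the line through W parallel to LZ meets line EZ ⇒ B = (-1/3, 1/3)
B = E + t·(Z−E) with t = -1/3, so EB:BZ = t:(1−t) = -1/3:4/3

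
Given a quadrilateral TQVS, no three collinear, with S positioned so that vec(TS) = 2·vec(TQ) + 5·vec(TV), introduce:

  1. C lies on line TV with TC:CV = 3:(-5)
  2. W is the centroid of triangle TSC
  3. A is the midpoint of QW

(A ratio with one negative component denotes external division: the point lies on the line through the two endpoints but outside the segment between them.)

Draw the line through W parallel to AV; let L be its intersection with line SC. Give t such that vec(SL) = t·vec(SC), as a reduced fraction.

t = 3/5

Work in coordinates with T = (0, 0), Q = (1, 0), V = (0, 1), S = (2, 5).
1. C lies on line TV with TC:CV = 3:(-5) ⇒ C = (0, -3/2)
2. W is the centroid of triangle TSC ⇒ W = (2/3, 7/6)
3. A is the midpoint of QW ⇒ A = (5/6, 7/12)
through W parallel to AV: direction (-5/6, 5/12); meets SC at L = (4/5, 11/10)
L = S + t·(C−S) with t = 3/5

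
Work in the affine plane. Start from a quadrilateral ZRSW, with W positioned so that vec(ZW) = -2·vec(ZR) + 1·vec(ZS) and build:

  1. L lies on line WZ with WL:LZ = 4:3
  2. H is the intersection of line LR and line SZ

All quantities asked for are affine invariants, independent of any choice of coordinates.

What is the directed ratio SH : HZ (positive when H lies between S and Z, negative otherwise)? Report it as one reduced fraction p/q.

Choose coordinates Z = (0, 0), R = (1, 0), S = (0, 1), W = (-2, 1).
1. L lies on line WZ with WL:LZ = 4:3 ⇒ L = (-6/7, 3/7)
2. H is the intersection of line LR and line SZ ⇒ H = (0, 3/13)
H = S + t·(Z−S) with t = 10/13, so SH:HZ = t:(1−t) = 10/13:3/13

SH:HZ = 10/3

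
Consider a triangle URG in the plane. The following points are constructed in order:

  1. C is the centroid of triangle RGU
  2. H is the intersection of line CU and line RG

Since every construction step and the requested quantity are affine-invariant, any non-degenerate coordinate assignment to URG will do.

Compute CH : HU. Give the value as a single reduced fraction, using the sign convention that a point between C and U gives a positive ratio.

CH:HU = -1/3

Assign U = (0, 0), R = (1, 0), G = (0, 1) — the answer is frame-independent, so this choice is without loss of generality.
1. C is the centroid of triangle RGU ⇒ C = (1/3, 1/3)
2. H is the intersection of line CU and line RG ⇒ H = (1/2, 1/2)
H = C + t·(U−C) with t = -1/2, so CH:HU = t:(1−t) = -1/2:3/2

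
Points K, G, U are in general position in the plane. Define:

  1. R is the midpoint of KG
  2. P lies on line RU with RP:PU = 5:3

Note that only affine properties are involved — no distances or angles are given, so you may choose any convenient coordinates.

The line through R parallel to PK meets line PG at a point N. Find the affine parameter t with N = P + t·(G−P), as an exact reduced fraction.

Set K = (0, 0), G = (1, 0), U = (0, 1); any affine frame gives the same invariant.
1. R is the midpoint of KG ⇒ R = (1/2, 0)
2. P lies on line RU with RP:PU = 5:3 ⇒ P = (3/16, 5/8)
through R parallel to PK: direction (-3/16, -5/8); meets PG at N = (19/32, 5/16)
N = P + t·(G−P) with t = 1/2

t = 1/2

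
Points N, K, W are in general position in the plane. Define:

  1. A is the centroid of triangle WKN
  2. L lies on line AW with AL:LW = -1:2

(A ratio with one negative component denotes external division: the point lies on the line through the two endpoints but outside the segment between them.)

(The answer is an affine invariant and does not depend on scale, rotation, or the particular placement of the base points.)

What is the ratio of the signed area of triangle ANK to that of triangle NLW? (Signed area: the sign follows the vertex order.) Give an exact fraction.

Assign N = (0, 0), K = (1, 0), W = (0, 1) — the answer is frame-independent, so this choice is without loss of generality.
1. A is the centroid of triangle WKN ⇒ A = (1/3, 1/3)
2. L lies on line AW with AL:LW = -1:2 ⇒ L = (2/3, -1/3)
2·[ANK] = 1/3, 2·[NLW] = 2/3
[ANK]:[NLW] = 1/3:2/3 = 1/2

[ANK]:[NLW] = 1/2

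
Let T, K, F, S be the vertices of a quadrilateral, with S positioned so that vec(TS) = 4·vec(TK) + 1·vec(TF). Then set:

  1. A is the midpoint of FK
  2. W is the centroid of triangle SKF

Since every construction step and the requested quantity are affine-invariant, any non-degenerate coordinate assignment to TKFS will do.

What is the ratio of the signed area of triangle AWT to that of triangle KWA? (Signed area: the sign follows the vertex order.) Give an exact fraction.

[AWT]:[KWA] = -3/4

Assign T = (0, 0), K = (1, 0), F = (0, 1), S = (4, 1) — the answer is frame-independent, so this choice is without loss of generality.
1. A is the midpoint of FK ⇒ A = (1/2, 1/2)
2. W is the centroid of triangle SKF ⇒ W = (5/3, 2/3)
2·[AWT] = -1/2, 2·[KWA] = 2/3
[AWT]:[KWA] = -1/2:2/3 = -3/4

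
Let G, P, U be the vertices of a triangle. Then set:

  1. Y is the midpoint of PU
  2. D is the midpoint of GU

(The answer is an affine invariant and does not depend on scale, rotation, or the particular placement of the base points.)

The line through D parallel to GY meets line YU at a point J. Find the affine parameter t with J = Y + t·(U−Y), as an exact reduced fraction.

t = 1/2

Assign G = (0, 0), P = (1, 0), U = (0, 1) — the answer is frame-independent, so this choice is without loss of generality.
1. Y is the midpoint of PU ⇒ Y = (1/2, 1/2)
2. D is the midpoint of GU ⇒ D = (0, 1/2)
through D parallel to GY: direction (1/2, 1/2); meets YU at J = (1/4, 3/4)
J = Y + t·(U−Y) with t = 1/2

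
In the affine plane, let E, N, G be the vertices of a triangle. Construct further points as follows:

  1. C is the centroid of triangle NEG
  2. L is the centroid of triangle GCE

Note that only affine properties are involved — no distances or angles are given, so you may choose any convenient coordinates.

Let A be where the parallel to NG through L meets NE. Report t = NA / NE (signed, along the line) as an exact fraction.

Work in coordinates with E = (0, 0), N = (1, 0), G = (0, 1).
1. C is the centroid of triangle NEG ⇒ C = (1/3, 1/3)
2. L is the centroid of triangle GCE ⇒ L = (1/9, 4/9)
through L parallel to NG: direction (-1, 1); meets NE at A = (5/9, 0)
A = N + t·(E−N) with t = 4/9

t = 4/9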